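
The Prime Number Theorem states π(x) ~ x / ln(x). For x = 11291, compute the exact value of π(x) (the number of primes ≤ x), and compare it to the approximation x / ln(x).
π(11291) = 1365;  x/ln(x) ≈ 1209.95;  relative error ≈ 11.36%.

Directly count primes up to 11291: π(11291) = 1365. The PNT approximation gives 11291/ln(11291) ≈ 11291/9.33176 ≈ 1209.95. Relative error (π(x) − x/ln(x)) / π(x) ≈ 11.36%; the approximation is known to undercount slightly (Li(x) is a better estimate).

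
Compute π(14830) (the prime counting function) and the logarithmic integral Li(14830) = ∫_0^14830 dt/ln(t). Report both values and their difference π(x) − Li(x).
π(14830) = 1737;  Li(14830) ≈ 1758.94;  π(x) − Li(x) ≈ -21.94.

Direct count of primes ≤ 14830 gives π(14830) = 1737. Numerical evaluation of the logarithmic integral gives Li(14830) ≈ 1758.94. The difference π(x) − Li(x) ≈ -21.94 is typically negative for small/moderate x (Li(x) overestimates), though Littlewood's theorem shows this sign changes infinitely often.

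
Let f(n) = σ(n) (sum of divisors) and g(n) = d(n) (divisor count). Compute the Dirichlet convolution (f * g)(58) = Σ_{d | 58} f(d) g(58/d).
(σ * d)(58) = 160

Divisors of 58: [1, 2, 29, 58]. For each d | 58:
  d = 1: σ(1) · d(58/1) = 1 · 4 = 4
  d = 2: σ(2) · d(58/2) = 3 · 2 = 6
  d = 29: σ(29) · d(58/29) = 30 · 2 = 60
  d = 58: σ(58) · d(58/58) = 90 · 1 = 90
Summing: (σ * d)(58) = 4 + 6 + 60 + 90 = 160.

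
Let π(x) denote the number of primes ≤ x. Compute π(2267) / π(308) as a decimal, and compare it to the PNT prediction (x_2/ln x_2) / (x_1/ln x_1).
π(2267)/π(308) = 336/63 ≈ 5.3333;  PNT prediction ≈ 5.4588.

π(308) = 63 and π(2267) = 336, so π(2267)/π(308) ≈ 5.3333. The PNT-predicted ratio is (2267/ln(2267)) / (308/ln(308)) ≈ 5.4588. The two agree to within a few percent, as expected.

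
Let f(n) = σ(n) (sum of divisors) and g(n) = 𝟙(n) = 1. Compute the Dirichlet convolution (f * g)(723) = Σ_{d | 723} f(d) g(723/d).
(σ * 𝟙)(723) = 1215

Divisors of 723: [1, 3, 241, 723]. For each d | 723:
  d = 1: σ(1) · 𝟙(723/1) = 1 · 1 = 1
  d = 3: σ(3) · 𝟙(723/3) = 4 · 1 = 4
  d = 241: σ(241) · 𝟙(723/241) = 242 · 1 = 242
  d = 723: σ(723) · 𝟙(723/723) = 968 · 1 = 968
Summing: (σ * 𝟙)(723) = 1 + 4 + 242 + 968 = 1215.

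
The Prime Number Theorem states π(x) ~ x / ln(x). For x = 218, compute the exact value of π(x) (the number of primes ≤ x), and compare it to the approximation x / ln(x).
π(218) = 47;  x/ln(x) ≈ 40.49;  relative error ≈ 13.86%.

Directly count primes up to 218: π(218) = 47. The PNT approximation gives 218/ln(218) ≈ 218/5.38450 ≈ 40.49. Relative error (π(x) − x/ln(x)) / π(x) ≈ 13.86%; the approximation is known to undercount slightly (Li(x) is a better estimate).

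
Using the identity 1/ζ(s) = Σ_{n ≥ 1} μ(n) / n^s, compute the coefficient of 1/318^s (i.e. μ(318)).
μ(318) = -1

Factor n = 318 = 2 · 3 · 53. μ(n) = 0 if any exponent ≥ 2 (not squarefree); otherwise μ(n) = (−1)^{ω(n)} where ω(n) is the number of distinct prime factors. Applying: μ(318) = -1.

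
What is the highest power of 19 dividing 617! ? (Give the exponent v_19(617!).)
v_19(617!) = 33

Legendre's formula: v_p(n!) = Σ_{k ≥ 1} ⌊n / p^k⌋. For p = 19, n = 617, the terms are:
  ⌊617/19^1⌋ = ⌊617/19⌋ = 32
  ⌊617/19^2⌋ = ⌊617/361⌋ = 1
(the next term ⌊617/19^3⌋ = 0, terminating the sum). Summing: v_19(617!) = 32 + 1 = 33.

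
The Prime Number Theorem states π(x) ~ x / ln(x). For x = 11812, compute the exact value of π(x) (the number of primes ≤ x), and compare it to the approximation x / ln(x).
π(11812) = 1415;  x/ln(x) ≈ 1259.70;  relative error ≈ 10.98%.

Directly count primes up to 11812: π(11812) = 1415. The PNT approximation gives 11812/ln(11812) ≈ 11812/9.37687 ≈ 1259.70. Relative error (π(x) − x/ln(x)) / π(x) ≈ 10.98%; the approximation is known to undercount slightly (Li(x) is a better estimate).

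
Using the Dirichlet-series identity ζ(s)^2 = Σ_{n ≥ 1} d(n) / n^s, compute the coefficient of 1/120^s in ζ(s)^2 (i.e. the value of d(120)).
d(120) = 16

ζ(s)^2 = (Σ 1/m^s)(Σ 1/k^s). The coefficient of 1/n^s in the product is the number of ordered pairs (m, k) with mk = n, which equals d(n). For n = 120, divisors are [1, 2, 3, 4, 5, 6, 8, 10, 12, 15, 20, 24, 30, 40, 60, 120], so d(120) = 16.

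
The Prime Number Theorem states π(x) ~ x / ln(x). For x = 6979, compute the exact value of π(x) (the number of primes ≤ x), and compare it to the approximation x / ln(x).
π(6979) = 897;  x/ln(x) ≈ 788.53;  relative error ≈ 12.09%.

Directly count primes up to 6979: π(6979) = 897. The PNT approximation gives 6979/ln(6979) ≈ 6979/8.85066 ≈ 788.53. Relative error (π(x) − x/ln(x)) / π(x) ≈ 12.09%; the approximation is known to undercount slightly (Li(x) is a better estimate).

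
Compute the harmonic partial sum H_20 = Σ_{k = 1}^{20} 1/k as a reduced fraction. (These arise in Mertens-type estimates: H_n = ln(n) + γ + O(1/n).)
H_20 = 55835135/15519504

Direct summation: H_20 = 1 + 1/2 + ... + 1/20. The least common denominator is lcm(1, ..., 20) = 232792560; over this denominator the numerator is 232792560 + 116396280 + 77597520 + 58198140 + 46558512 + 38798760 + 33256080 + 29099070 + 25865840 + 23279256 + 21162960 + 19399380 + 17907120 + 16628040 + 15519504 + 14549535 + 13693680 + 12932920 + 12252240 + 11639628 = 837527025, so H_20 = 837527025/232792560; reducing by gcd(837527025, 232792560) = 15 gives 55835135/15519504 ≈ 3.59774. (The PNT-adjacent estimate ln(20) + γ ≈ 3.57295 matches within O(1/n).)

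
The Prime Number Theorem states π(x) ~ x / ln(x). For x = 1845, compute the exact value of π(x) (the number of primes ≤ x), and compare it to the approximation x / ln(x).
π(1845) = 282;  x/ln(x) ≈ 245.34;  relative error ≈ 13.00%.

Directly count primes up to 1845: π(1845) = 282. The PNT approximation gives 1845/ln(1845) ≈ 1845/7.52023 ≈ 245.34. Relative error (π(x) − x/ln(x)) / π(x) ≈ 13.00%; the approximation is known to undercount slightly (Li(x) is a better estimate).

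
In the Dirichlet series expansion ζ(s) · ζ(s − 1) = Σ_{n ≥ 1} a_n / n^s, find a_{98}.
σ(98) = 171

In the product (Σ m^0/m^s)(Σ k / k^s) = Σ (Σ_{d | n} d) / n^s, the coefficient of 1/n^s is σ(n) = Σ_{d | n} d. For n = 98, divisors are [1, 2, 7, 14, 49, 98]; summing: σ(98) = 171.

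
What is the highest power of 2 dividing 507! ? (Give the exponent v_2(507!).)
v_2(507!) = 499

Legendre's formula: v_p(n!) = Σ_{k ≥ 1} ⌊n / p^k⌋. For p = 2, n = 507, the terms are:
  ⌊507/2^1⌋ = ⌊507/2⌋ = 253
  ⌊507/2^2⌋ = ⌊507/4⌋ = 126
  ⌊507/2^3⌋ = ⌊507/8⌋ = 63
  ⌊507/2^4⌋ = ⌊507/16⌋ = 31
  ⌊507/2^5⌋ = ⌊507/32⌋ = 15
  ⌊507/2^6⌋ = ⌊507/64⌋ = 7
  ⌊507/2^7⌋ = ⌊507/128⌋ = 3
  ⌊507/2^8⌋ = ⌊507/256⌋ = 1
(the next term ⌊507/2^9⌋ = 0, terminating the sum). Summing: v_2(507!) = 253 + 126 + 63 + 31 + 15 + 7 + 3 + 1 = 499.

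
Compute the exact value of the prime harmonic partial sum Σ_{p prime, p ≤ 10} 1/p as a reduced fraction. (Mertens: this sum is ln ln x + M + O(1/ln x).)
Σ 1/p = 247/210

π(10) = 4, so the primes ≤ 10 are [2, 3, 5, 7]. Summing 1/p over these primes: 247/210 ≈ 1.1762. Mertens estimate ln ln(10) + 0.2615 ≈ 1.0955.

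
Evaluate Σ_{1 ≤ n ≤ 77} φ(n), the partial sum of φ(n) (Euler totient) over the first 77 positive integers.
Σ_{n ≤ 77} φ(n) = 1832

Compute φ(n) for each 1 ≤ n ≤ 77: φ(1) = 1, φ(2) = 1, φ(3) = 2, φ(4) = 2, φ(5) = 4, φ(6) = 2, φ(7) = 6, φ(8) = 4, φ(9) = 6, φ(10) = 4, φ(11) = 10, φ(12) = 4, φ(13) = 12, φ(14) = 6, φ(15) = 8, φ(16) = 8, φ(17) = 16, φ(18) = 6, φ(19) = 18, φ(20) = 8, φ(21) = 12, φ(22) = 10, φ(23) = 22, φ(24) = 8, φ(25) = 20, φ(26) = 12, φ(27) = 18, φ(28) = 12, φ(29) = 28, φ(30) = 8, φ(31) = 30, φ(32) = 16, φ(33) = 20, φ(34) = 16, φ(35) = 24, φ(36) = 12, φ(37) = 36, φ(38) = 18, φ(39) = 24, φ(40) = 16, φ(41) = 40, φ(42) = 12, φ(43) = 42, φ(44) = 20, φ(45) = 24, φ(46) = 22, φ(47) = 46, φ(48) = 16, φ(49) = 42, φ(50) = 20, φ(51) = 32, φ(52) = 24, φ(53) = 52, φ(54) = 18, φ(55) = 40, φ(56) = 24, φ(57) = 36, φ(58) = 28, φ(59) = 58, φ(60) = 16, φ(61) = 60, φ(62) = 30, φ(63) = 36, φ(64) = 32, φ(65) = 48, φ(66) = 20, φ(67) = 66, φ(68) = 32, φ(69) = 44, φ(70) = 24, φ(71) = 70, φ(72) = 24, φ(73) = 72, φ(74) = 36, φ(75) = 40, φ(76) = 36, φ(77) = 60. Summing all 77 values: 1832. (Average order: Σ_{n ≤ x} φ(n) ~ (3/π²) x². For x = 77, (3/π²)·77² ≈ 1802.20.)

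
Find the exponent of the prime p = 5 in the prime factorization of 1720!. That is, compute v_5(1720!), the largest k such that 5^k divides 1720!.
v_5(1720!) = 427

Legendre's formula: v_p(n!) = Σ_{k ≥ 1} ⌊n / p^k⌋. For p = 5, n = 1720, the terms are:
  ⌊1720/5^1⌋ = ⌊1720/5⌋ = 344
  ⌊1720/5^2⌋ = ⌊1720/25⌋ = 68
  ⌊1720/5^3⌋ = ⌊1720/125⌋ = 13
  ⌊1720/5^4⌋ = ⌊1720/625⌋ = 2
(the next term ⌊1720/5^5⌋ = 0, terminating the sum). Summing: v_5(1720!) = 344 + 68 + 13 + 2 = 427.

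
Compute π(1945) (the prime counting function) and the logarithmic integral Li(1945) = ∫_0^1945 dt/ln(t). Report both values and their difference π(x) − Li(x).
π(1945) = 295;  Li(1945) ≈ 307.56;  π(x) − Li(x) ≈ -12.56.

Direct count of primes ≤ 1945 gives π(1945) = 295. Numerical evaluation of the logarithmic integral gives Li(1945) ≈ 307.56. The difference π(x) − Li(x) ≈ -12.56 is typically negative for small/moderate x (Li(x) overestimates), though Littlewood's theorem shows this sign changes infinitely often.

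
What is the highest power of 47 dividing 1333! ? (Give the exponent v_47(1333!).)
v_47(1333!) = 28

Legendre's formula: v_p(n!) = Σ_{k ≥ 1} ⌊n / p^k⌋. For p = 47, n = 1333, the terms are:
  ⌊1333/47^1⌋ = ⌊1333/47⌋ = 28
(the next term ⌊1333/47^2⌋ = 0, terminating the sum). Summing: v_47(1333!) = 28 = 28.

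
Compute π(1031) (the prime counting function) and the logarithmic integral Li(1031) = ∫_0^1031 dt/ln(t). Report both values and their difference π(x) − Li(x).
π(1031) = 173;  Li(1031) ≈ 182.09;  π(x) − Li(x) ≈ -9.09.

Direct count of primes ≤ 1031 gives π(1031) = 173. Numerical evaluation of the logarithmic integral gives Li(1031) ≈ 182.09. The difference π(x) − Li(x) ≈ -9.09 is typically negative for small/moderate x (Li(x) overestimates), though Littlewood's theorem shows this sign changes infinitely often.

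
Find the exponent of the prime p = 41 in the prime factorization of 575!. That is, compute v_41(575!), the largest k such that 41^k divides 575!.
v_41(575!) = 14

Legendre's formula: v_p(n!) = Σ_{k ≥ 1} ⌊n / p^k⌋. For p = 41, n = 575, the terms are:
  ⌊575/41^1⌋ = ⌊575/41⌋ = 14
(the next term ⌊575/41^2⌋ = 0, terminating the sum). Summing: v_41(575!) = 14 = 14.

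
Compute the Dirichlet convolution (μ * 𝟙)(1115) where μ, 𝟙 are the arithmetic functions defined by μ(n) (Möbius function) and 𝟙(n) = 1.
(μ * 𝟙)(1115) = 0

Divisors of 1115: [1, 5, 223, 1115]. For each d | 1115:
  d = 1: μ(1) · 𝟙(1115/1) = 1 · 1 = 1
  d = 5: μ(5) · 𝟙(1115/5) = -1 · 1 = -1
  d = 223: μ(223) · 𝟙(1115/223) = -1 · 1 = -1
  d = 1115: μ(1115) · 𝟙(1115/1115) = 1 · 1 = 1
Summing: (μ * 𝟙)(1115) = 1 + -1 + -1 + 1 = 0.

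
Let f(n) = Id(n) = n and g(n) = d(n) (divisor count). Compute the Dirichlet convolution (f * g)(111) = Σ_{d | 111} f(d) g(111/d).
(Id * d)(111) = 195

Divisors of 111: [1, 3, 37, 111]. For each d | 111:
  d = 1: Id(1) · d(111/1) = 1 · 4 = 4
  d = 3: Id(3) · d(111/3) = 3 · 2 = 6
  d = 37: Id(37) · d(111/37) = 37 · 2 = 74
  d = 111: Id(111) · d(111/111) = 111 · 1 = 111
Summing: (Id * d)(111) = 4 + 6 + 74 + 111 = 195.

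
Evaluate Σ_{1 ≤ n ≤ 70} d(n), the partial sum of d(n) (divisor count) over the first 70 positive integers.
Σ_{n ≤ 70} d(n) = 312

Compute d(n) for each 1 ≤ n ≤ 70: d(1) = 1, d(2) = 2, d(3) = 2, d(4) = 3, d(5) = 2, d(6) = 4, d(7) = 2, d(8) = 4, d(9) = 3, d(10) = 4, d(11) = 2, d(12) = 6, d(13) = 2, d(14) = 4, d(15) = 4, d(16) = 5, d(17) = 2, d(18) = 6, d(19) = 2, d(20) = 6, d(21) = 4, d(22) = 4, d(23) = 2, d(24) = 8, d(25) = 3, d(26) = 4, d(27) = 4, d(28) = 6, d(29) = 2, d(30) = 8, d(31) = 2, d(32) = 6, d(33) = 4, d(34) = 4, d(35) = 4, d(36) = 9, d(37) = 2, d(38) = 4, d(39) = 4, d(40) = 8, d(41) = 2, d(42) = 8, d(43) = 2, d(44) = 6, d(45) = 6, d(46) = 4, d(47) = 2, d(48) = 10, d(49) = 3, d(50) = 6, d(51) = 4, d(52) = 6, d(53) = 2, d(54) = 8, d(55) = 4, d(56) = 8, d(57) = 4, d(58) = 4, d(59) = 2, d(60) = 12, d(61) = 2, d(62) = 4, d(63) = 6, d(64) = 7, d(65) = 4, d(66) = 8, d(67) = 2, d(68) = 6, d(69) = 4, d(70) = 8. Summing all 70 values: 312. (Dirichlet's divisor formula: Σ_{n ≤ x} d(n) = x ln(x) + (2γ − 1) x + O(√x). For x = 70, the asymptotic estimate is ≈ 308.20.)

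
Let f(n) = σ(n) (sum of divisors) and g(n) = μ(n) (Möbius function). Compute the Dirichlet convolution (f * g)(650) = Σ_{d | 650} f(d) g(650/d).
(σ * μ)(650) = 650

Divisors of 650: [1, 2, 5, 10, 13, 25, 26, 50, 65, 130, 325, 650]. For each d | 650:
  d = 1: σ(1) · μ(650/1) = 1 · 0 = 0
  d = 2: σ(2) · μ(650/2) = 3 · 0 = 0
  d = 5: σ(5) · μ(650/5) = 6 · -1 = -6
  d = 10: σ(10) · μ(650/10) = 18 · 1 = 18
  d = 13: σ(13) · μ(650/13) = 14 · 0 = 0
  d = 25: σ(25) · μ(650/25) = 31 · 1 = 31
  d = 26: σ(26) · μ(650/26) = 42 · 0 = 0
  d = 50: σ(50) · μ(650/50) = 93 · -1 = -93
  d = 65: σ(65) · μ(650/65) = 84 · 1 = 84
  d = 130: σ(130) · μ(650/130) = 252 · -1 = -252
  d = 325: σ(325) · μ(650/325) = 434 · -1 = -434
  d = 650: σ(650) · μ(650/650) = 1302 · 1 = 1302
Summing: (σ * μ)(650) = 0 + 0 + -6 + 18 + 0 + 31 + 0 + -93 + 84 + -252 + -434 + 1302 = 650.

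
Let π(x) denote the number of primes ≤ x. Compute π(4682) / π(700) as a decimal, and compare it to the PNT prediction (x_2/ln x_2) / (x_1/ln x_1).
π(4682)/π(700) = 633/125 ≈ 5.0640;  PNT prediction ≈ 5.1846.

π(700) = 125 and π(4682) = 633, so π(4682)/π(700) ≈ 5.0640. The PNT-predicted ratio is (4682/ln(4682)) / (700/ln(700)) ≈ 5.1846. The two agree to within a few percent, as expected.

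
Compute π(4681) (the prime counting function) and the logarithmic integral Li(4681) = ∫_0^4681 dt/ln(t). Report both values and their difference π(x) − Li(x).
π(4681) = 633;  Li(4681) ≈ 646.68;  π(x) − Li(x) ≈ -13.68.

Direct count of primes ≤ 4681 gives π(4681) = 633. Numerical evaluation of the logarithmic integral gives Li(4681) ≈ 646.68. The difference π(x) − Li(x) ≈ -13.68 is typically negative for small/moderate x (Li(x) overestimates), though Littlewood's theorem shows this sign changes infinitely often.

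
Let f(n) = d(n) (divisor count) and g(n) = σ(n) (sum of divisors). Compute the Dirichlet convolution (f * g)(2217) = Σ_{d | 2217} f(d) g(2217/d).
(d * σ)(2217) = 4452

Divisors of 2217: [1, 3, 739, 2217]. For each d | 2217:
  d = 1: d(1) · σ(2217/1) = 1 · 2960 = 2960
  d = 3: d(3) · σ(2217/3) = 2 · 740 = 1480
  d = 739: d(739) · σ(2217/739) = 2 · 4 = 8
  d = 2217: d(2217) · σ(2217/2217) = 4 · 1 = 4
Summing: (d * σ)(2217) = 2960 + 1480 + 8 + 4 = 4452.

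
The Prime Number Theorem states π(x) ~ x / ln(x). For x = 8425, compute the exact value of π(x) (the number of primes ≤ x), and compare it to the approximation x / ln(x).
π(8425) = 1053;  x/ln(x) ≈ 932.08;  relative error ≈ 11.48%.

Directly count primes up to 8425: π(8425) = 1053. The PNT approximation gives 8425/ln(8425) ≈ 8425/9.03896 ≈ 932.08. Relative error (π(x) − x/ln(x)) / π(x) ≈ 11.48%; the approximation is known to undercount slightly (Li(x) is a better estimate).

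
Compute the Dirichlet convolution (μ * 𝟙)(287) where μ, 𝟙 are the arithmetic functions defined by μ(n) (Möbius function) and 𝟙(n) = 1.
(μ * 𝟙)(287) = 0

Divisors of 287: [1, 7, 41, 287]. For each d | 287:
  d = 1: μ(1) · 𝟙(287/1) = 1 · 1 = 1
  d = 7: μ(7) · 𝟙(287/7) = -1 · 1 = -1
  d = 41: μ(41) · 𝟙(287/41) = -1 · 1 = -1
  d = 287: μ(287) · 𝟙(287/287) = 1 · 1 = 1
Summing: (μ * 𝟙)(287) = 1 + -1 + -1 + 1 = 0.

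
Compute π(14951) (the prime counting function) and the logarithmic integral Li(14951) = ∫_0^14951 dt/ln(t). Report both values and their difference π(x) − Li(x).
π(14951) = 1751;  Li(14951) ≈ 1771.53;  π(x) − Li(x) ≈ -20.53.

Direct count of primes ≤ 14951 gives π(14951) = 1751. Numerical evaluation of the logarithmic integral gives Li(14951) ≈ 1771.53. The difference π(x) − Li(x) ≈ -20.53 is typically negative for small/moderate x (Li(x) overestimates), though Littlewood's theorem shows this sign changes infinitely often.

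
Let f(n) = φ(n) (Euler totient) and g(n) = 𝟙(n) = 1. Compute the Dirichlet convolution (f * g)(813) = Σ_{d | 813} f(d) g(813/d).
(φ * 𝟙)(813) = 813

Divisors of 813: [1, 3, 271, 813]. For each d | 813:
  d = 1: φ(1) · 𝟙(813/1) = 1 · 1 = 1
  d = 3: φ(3) · 𝟙(813/3) = 2 · 1 = 2
  d = 271: φ(271) · 𝟙(813/271) = 270 · 1 = 270
  d = 813: φ(813) · 𝟙(813/813) = 540 · 1 = 540
Summing: (φ * 𝟙)(813) = 1 + 2 + 270 + 540 = 813.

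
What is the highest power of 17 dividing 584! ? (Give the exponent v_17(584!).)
v_17(584!) = 36

Legendre's formula: v_p(n!) = Σ_{k ≥ 1} ⌊n / p^k⌋. For p = 17, n = 584, the terms are:
  ⌊584/17^1⌋ = ⌊584/17⌋ = 34
  ⌊584/17^2⌋ = ⌊584/289⌋ = 2
(the next term ⌊584/17^3⌋ = 0, terminating the sum). Summing: v_17(584!) = 34 + 2 = 36.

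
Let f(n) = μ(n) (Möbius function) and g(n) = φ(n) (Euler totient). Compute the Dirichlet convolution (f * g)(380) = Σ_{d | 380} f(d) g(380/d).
(μ * φ)(380) = 51

Divisors of 380: [1, 2, 4, 5, 10, 19, 20, 38, 76, 95, 190, 380]. For each d | 380:
  d = 1: μ(1) · φ(380/1) = 1 · 144 = 144
  d = 2: μ(2) · φ(380/2) = -1 · 72 = -72
  d = 4: μ(4) · φ(380/4) = 0 · 72 = 0
  d = 5: μ(5) · φ(380/5) = -1 · 36 = -36
  d = 10: μ(10) · φ(380/10) = 1 · 18 = 18
  d = 19: μ(19) · φ(380/19) = -1 · 8 = -8
  d = 20: μ(20) · φ(380/20) = 0 · 18 = 0
  d = 38: μ(38) · φ(380/38) = 1 · 4 = 4
  d = 76: μ(76) · φ(380/76) = 0 · 4 = 0
  d = 95: μ(95) · φ(380/95) = 1 · 2 = 2
  d = 190: μ(190) · φ(380/190) = -1 · 1 = -1
  d = 380: μ(380) · φ(380/380) = 0 · 1 = 0
Summing: (μ * φ)(380) = 144 + -72 + 0 + -36 + 18 + -8 + 0 + 4 + 0 + 2 + -1 + 0 = 51.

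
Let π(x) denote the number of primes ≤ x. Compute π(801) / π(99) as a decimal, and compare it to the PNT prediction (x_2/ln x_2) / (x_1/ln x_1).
π(801)/π(99) = 139/25 ≈ 5.5600;  PNT prediction ≈ 5.5608.

π(99) = 25 and π(801) = 139, so π(801)/π(99) ≈ 5.5600. The PNT-predicted ratio is (801/ln(801)) / (99/ln(99)) ≈ 5.5608. The two agree to within a few percent, as expected.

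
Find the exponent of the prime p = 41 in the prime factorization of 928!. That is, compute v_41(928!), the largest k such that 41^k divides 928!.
v_41(928!) = 22

Legendre's formula: v_p(n!) = Σ_{k ≥ 1} ⌊n / p^k⌋. For p = 41, n = 928, the terms are:
  ⌊928/41^1⌋ = ⌊928/41⌋ = 22
(the next term ⌊928/41^2⌋ = 0, terminating the sum). Summing: v_41(928!) = 22 = 22.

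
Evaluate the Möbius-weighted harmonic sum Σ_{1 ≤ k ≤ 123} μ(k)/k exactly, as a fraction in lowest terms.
Σ μ(k)/k = 23090940688334333795050585396213953208427071/3161005464041760778814520629154366249327468699

Values of μ(k) for 1 ≤ k ≤ 123: μ(1) = 1, μ(2) = -1, μ(3) = -1, μ(5) = -1, μ(6) = 1, μ(7) = -1, μ(10) = 1, μ(11) = -1, μ(13) = -1, μ(14) = 1, μ(15) = 1, μ(17) = -1, μ(19) = -1, μ(21) = 1, μ(22) = 1, μ(23) = -1, μ(26) = 1, μ(29) = -1, μ(30) = -1, μ(31) = -1, μ(33) = 1, μ(34) = 1, μ(35) = 1, μ(37) = -1, μ(38) = 1, μ(39) = 1, μ(41) = -1, μ(42) = -1, μ(43) = -1, μ(46) = 1, μ(47) = -1, μ(51) = 1, μ(53) = -1, μ(55) = 1, μ(57) = 1, μ(58) = 1, μ(59) = -1, μ(61) = -1, μ(62) = 1, μ(65) = 1, μ(66) = -1, μ(67) = -1, μ(69) = 1, μ(70) = -1, μ(71) = -1, μ(73) = -1, μ(74) = 1, μ(77) = 1, μ(78) = -1, μ(79) = -1, μ(82) = 1, μ(83) = -1, μ(85) = 1, μ(86) = 1, μ(87) = 1, μ(89) = -1, μ(91) = 1, μ(93) = 1, μ(94) = 1, μ(95) = 1, μ(97) = -1, μ(101) = -1, μ(102) = -1, μ(103) = -1, μ(105) = -1, μ(106) = 1, μ(107) = -1, μ(109) = -1, μ(110) = -1, μ(111) = 1, μ(113) = -1, μ(114) = -1, μ(115) = 1, μ(118) = 1, μ(119) = 1, μ(122) = 1, μ(123) = 1, with μ = 0 on non-squarefree integers. Summing μ(k)/k for k where μ(k) ≠ 0 gives 23090940688334333795050585396213953208427071/3161005464041760778814520629154366249327468699 ≈ 0.0073. (PNT ⟺ this sum → 0 as n → ∞.)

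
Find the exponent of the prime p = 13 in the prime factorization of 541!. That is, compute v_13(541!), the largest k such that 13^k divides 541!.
v_13(541!) = 44

Legendre's formula: v_p(n!) = Σ_{k ≥ 1} ⌊n / p^k⌋. For p = 13, n = 541, the terms are:
  ⌊541/13^1⌋ = ⌊541/13⌋ = 41
  ⌊541/13^2⌋ = ⌊541/169⌋ = 3
(the next term ⌊541/13^3⌋ = 0, terminating the sum). Summing: v_13(541!) = 41 + 3 = 44.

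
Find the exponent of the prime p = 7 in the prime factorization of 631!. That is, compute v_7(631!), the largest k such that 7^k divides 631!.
v_7(631!) = 103

Legendre's formula: v_p(n!) = Σ_{k ≥ 1} ⌊n / p^k⌋. For p = 7, n = 631, the terms are:
  ⌊631/7^1⌋ = ⌊631/7⌋ = 90
  ⌊631/7^2⌋ = ⌊631/49⌋ = 12
  ⌊631/7^3⌋ = ⌊631/343⌋ = 1
(the next term ⌊631/7^4⌋ = 0, terminating the sum). Summing: v_7(631!) = 90 + 12 + 1 = 103.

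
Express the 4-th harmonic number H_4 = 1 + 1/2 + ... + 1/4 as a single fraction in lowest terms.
H_4 = 25/12

Direct summation: H_4 = 1 + 1/2 + ... + 1/4. The least common denominator is lcm(1, ..., 4) = 12; over this denominator the numerator is 12 + 6 + 4 + 3 = 25, so H_4 = 25/12 (already in lowest terms) ≈ 2.08333. (The PNT-adjacent estimate ln(4) + γ ≈ 1.96351 matches within O(1/n).)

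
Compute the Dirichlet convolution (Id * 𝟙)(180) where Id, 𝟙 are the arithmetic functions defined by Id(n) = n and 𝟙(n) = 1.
(Id * 𝟙)(180) = 546

Divisors of 180: [1, 2, 3, 4, 5, 6, 9, 10, 12, 15, 18, 20, 30, 36, 45, 60, 90, 180]. For each d | 180:
  d = 1: Id(1) · 𝟙(180/1) = 1 · 1 = 1
  d = 2: Id(2) · 𝟙(180/2) = 2 · 1 = 2
  d = 3: Id(3) · 𝟙(180/3) = 3 · 1 = 3
  d = 4: Id(4) · 𝟙(180/4) = 4 · 1 = 4
  d = 5: Id(5) · 𝟙(180/5) = 5 · 1 = 5
  d = 6: Id(6) · 𝟙(180/6) = 6 · 1 = 6
  d = 9: Id(9) · 𝟙(180/9) = 9 · 1 = 9
  d = 10: Id(10) · 𝟙(180/10) = 10 · 1 = 10
  d = 12: Id(12) · 𝟙(180/12) = 12 · 1 = 12
  d = 15: Id(15) · 𝟙(180/15) = 15 · 1 = 15
  d = 18: Id(18) · 𝟙(180/18) = 18 · 1 = 18
  d = 20: Id(20) · 𝟙(180/20) = 20 · 1 = 20
  d = 30: Id(30) · 𝟙(180/30) = 30 · 1 = 30
  d = 36: Id(36) · 𝟙(180/36) = 36 · 1 = 36
  d = 45: Id(45) · 𝟙(180/45) = 45 · 1 = 45
  d = 60: Id(60) · 𝟙(180/60) = 60 · 1 = 60
  d = 90: Id(90) · 𝟙(180/90) = 90 · 1 = 90
  d = 180: Id(180) · 𝟙(180/180) = 180 · 1 = 180
Summing: (Id * 𝟙)(180) = 1 + 2 + 3 + 4 + 5 + 6 + 9 + 10 + 12 + 15 + 18 + 20 + 30 + 36 + 45 + 60 + 90 + 180 = 546.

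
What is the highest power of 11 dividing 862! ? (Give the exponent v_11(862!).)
v_11(862!) = 85

Legendre's formula: v_p(n!) = Σ_{k ≥ 1} ⌊n / p^k⌋. For p = 11, n = 862, the terms are:
  ⌊862/11^1⌋ = ⌊862/11⌋ = 78
  ⌊862/11^2⌋ = ⌊862/121⌋ = 7
(the next term ⌊862/11^3⌋ = 0, terminating the sum). Summing: v_11(862!) = 78 + 7 = 85.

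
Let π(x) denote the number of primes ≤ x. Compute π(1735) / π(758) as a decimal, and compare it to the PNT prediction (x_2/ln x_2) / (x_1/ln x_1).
π(1735)/π(758) = 270/134 ≈ 2.0149;  PNT prediction ≈ 2.0348.

π(758) = 134 and π(1735) = 270, so π(1735)/π(758) ≈ 2.0149. The PNT-predicted ratio is (1735/ln(1735)) / (758/ln(758)) ≈ 2.0348. The two agree to within a few percent, as expected.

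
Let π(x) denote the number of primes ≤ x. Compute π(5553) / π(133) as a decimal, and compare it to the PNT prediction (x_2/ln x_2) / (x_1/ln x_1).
π(5553)/π(133) = 732/32 ≈ 22.8750;  PNT prediction ≈ 23.6812.

π(133) = 32 and π(5553) = 732, so π(5553)/π(133) ≈ 22.8750. The PNT-predicted ratio is (5553/ln(5553)) / (133/ln(133)) ≈ 23.6812. The two agree to within a few percent, as expected.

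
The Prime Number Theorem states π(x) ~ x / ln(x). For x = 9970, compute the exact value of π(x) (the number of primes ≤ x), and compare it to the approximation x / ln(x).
π(9970) = 1228;  x/ln(x) ≈ 1082.83;  relative error ≈ 11.82%.

Directly count primes up to 9970: π(9970) = 1228. The PNT approximation gives 9970/ln(9970) ≈ 9970/9.20734 ≈ 1082.83. Relative error (π(x) − x/ln(x)) / π(x) ≈ 11.82%; the approximation is known to undercount slightly (Li(x) is a better estimate).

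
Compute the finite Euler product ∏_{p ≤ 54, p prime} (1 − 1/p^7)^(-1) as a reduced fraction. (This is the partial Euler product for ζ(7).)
∏ = 72859781352345946164271325208512748367496302513429047898775811498046799405380225394802980517015901501332936608125/72256491859259542003929080814473893559535113224475133477501839873036689289530416476883582246279412849505472872448

The primes p ≤ 54 are [2, 3, 5, 7, 11, 13, 17, 19, 23, 29, 31, 37, 41, 43, 47, 53]. For each prime, (1 − 1/p^7)^(-1) = p^7 / (p^7 − 1). The product is (1 − 1/2^7)^(-1), (1 − 1/3^7)^(-1), (1 − 1/5^7)^(-1), (1 − 1/7^7)^(-1), (1 − 1/11^7)^(-1), (1 − 1/13^7)^(-1), (1 − 1/17^7)^(-1), (1 − 1/19^7)^(-1), (1 − 1/23^7)^(-1), (1 − 1/29^7)^(-1), (1 − 1/31^7)^(-1), (1 − 1/37^7)^(-1), (1 − 1/41^7)^(-1), (1 − 1/43^7)^(-1), (1 − 1/47^7)^(-1), (1 − 1/53^7)^(-1) = ∏ p^7 / (p^7 − 1) = 72859781352345946164271325208512748367496302513429047898775811498046799405380225394802980517015901501332936608125/72256491859259542003929080814473893559535113224475133477501839873036689289530416476883582246279412849505472872448.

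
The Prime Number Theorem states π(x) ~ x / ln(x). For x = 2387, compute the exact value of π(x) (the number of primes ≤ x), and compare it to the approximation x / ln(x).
π(2387) = 354;  x/ln(x) ≈ 306.90;  relative error ≈ 13.31%.

Directly count primes up to 2387: π(2387) = 354. The PNT approximation gives 2387/ln(2387) ≈ 2387/7.77779 ≈ 306.90. Relative error (π(x) − x/ln(x)) / π(x) ≈ 13.31%; the approximation is known to undercount slightly (Li(x) is a better estimate).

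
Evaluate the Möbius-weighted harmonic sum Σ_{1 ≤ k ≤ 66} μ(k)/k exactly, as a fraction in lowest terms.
Σ μ(k)/k = 316998129951549613081/19548063559901161830545

Values of μ(k) for 1 ≤ k ≤ 66: μ(1) = 1, μ(2) = -1, μ(3) = -1, μ(5) = -1, μ(6) = 1, μ(7) = -1, μ(10) = 1, μ(11) = -1, μ(13) = -1, μ(14) = 1, μ(15) = 1, μ(17) = -1, μ(19) = -1, μ(21) = 1, μ(22) = 1, μ(23) = -1, μ(26) = 1, μ(29) = -1, μ(30) = -1, μ(31) = -1, μ(33) = 1, μ(34) = 1, μ(35) = 1, μ(37) = -1, μ(38) = 1, μ(39) = 1, μ(41) = -1, μ(42) = -1, μ(43) = -1, μ(46) = 1, μ(47) = -1, μ(51) = 1, μ(53) = -1, μ(55) = 1, μ(57) = 1, μ(58) = 1, μ(59) = -1, μ(61) = -1, μ(62) = 1, μ(65) = 1, μ(66) = -1, with μ = 0 on non-squarefree integers. Summing μ(k)/k for k where μ(k) ≠ 0 gives 316998129951549613081/19548063559901161830545 ≈ 0.0162. (PNT ⟺ this sum → 0 as n → ∞.)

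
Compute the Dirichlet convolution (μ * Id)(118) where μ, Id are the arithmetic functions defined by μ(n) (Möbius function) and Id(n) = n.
(μ * Id)(118) = 58

Divisors of 118: [1, 2, 59, 118]. For each d | 118:
  d = 1: μ(1) · Id(118/1) = 1 · 118 = 118
  d = 2: μ(2) · Id(118/2) = -1 · 59 = -59
  d = 59: μ(59) · Id(118/59) = -1 · 2 = -2
  d = 118: μ(118) · Id(118/118) = 1 · 1 = 1
Summing: (μ * Id)(118) = 118 + -59 + -2 + 1 = 58.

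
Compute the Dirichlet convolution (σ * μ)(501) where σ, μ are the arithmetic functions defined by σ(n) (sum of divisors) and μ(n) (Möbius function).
(σ * μ)(501) = 501

Divisors of 501: [1, 3, 167, 501]. For each d | 501:
  d = 1: σ(1) · μ(501/1) = 1 · 1 = 1
  d = 3: σ(3) · μ(501/3) = 4 · -1 = -4
  d = 167: σ(167) · μ(501/167) = 168 · -1 = -168
  d = 501: σ(501) · μ(501/501) = 672 · 1 = 672
Summing: (σ * μ)(501) = 1 + -4 + -168 + 672 = 501.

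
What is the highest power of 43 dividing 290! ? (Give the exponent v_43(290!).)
v_43(290!) = 6

Legendre's formula: v_p(n!) = Σ_{k ≥ 1} ⌊n / p^k⌋. For p = 43, n = 290, the terms are:
  ⌊290/43^1⌋ = ⌊290/43⌋ = 6
(the next term ⌊290/43^2⌋ = 0, terminating the sum). Summing: v_43(290!) = 6 = 6.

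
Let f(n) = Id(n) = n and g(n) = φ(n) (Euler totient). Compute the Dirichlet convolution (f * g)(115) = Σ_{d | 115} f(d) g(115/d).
(Id * φ)(115) = 405

Divisors of 115: [1, 5, 23, 115]. For each d | 115:
  d = 1: Id(1) · φ(115/1) = 1 · 88 = 88
  d = 5: Id(5) · φ(115/5) = 5 · 22 = 110
  d = 23: Id(23) · φ(115/23) = 23 · 4 = 92
  d = 115: Id(115) · φ(115/115) = 115 · 1 = 115
Summing: (Id * φ)(115) = 88 + 110 + 92 + 115 = 405.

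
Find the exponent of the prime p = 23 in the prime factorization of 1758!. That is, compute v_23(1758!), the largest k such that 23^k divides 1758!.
v_23(1758!) = 79

Legendre's formula: v_p(n!) = Σ_{k ≥ 1} ⌊n / p^k⌋. For p = 23, n = 1758, the terms are:
  ⌊1758/23^1⌋ = ⌊1758/23⌋ = 76
  ⌊1758/23^2⌋ = ⌊1758/529⌋ = 3
(the next term ⌊1758/23^3⌋ = 0, terminating the sum). Summing: v_23(1758!) = 76 + 3 = 79.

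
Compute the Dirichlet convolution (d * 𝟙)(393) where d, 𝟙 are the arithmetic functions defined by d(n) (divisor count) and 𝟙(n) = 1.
(d * 𝟙)(393) = 9

Divisors of 393: [1, 3, 131, 393]. For each d | 393:
  d = 1: d(1) · 𝟙(393/1) = 1 · 1 = 1
  d = 3: d(3) · 𝟙(393/3) = 2 · 1 = 2
  d = 131: d(131) · 𝟙(393/131) = 2 · 1 = 2
  d = 393: d(393) · 𝟙(393/393) = 4 · 1 = 4
Summing: (d * 𝟙)(393) = 1 + 2 + 2 + 4 = 9.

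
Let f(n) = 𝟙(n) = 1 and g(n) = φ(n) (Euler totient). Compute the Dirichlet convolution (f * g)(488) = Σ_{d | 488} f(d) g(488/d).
(𝟙 * φ)(488) = 488

Divisors of 488: [1, 2, 4, 8, 61, 122, 244, 488]. For each d | 488:
  d = 1: 𝟙(1) · φ(488/1) = 1 · 240 = 240
  d = 2: 𝟙(2) · φ(488/2) = 1 · 120 = 120
  d = 4: 𝟙(4) · φ(488/4) = 1 · 60 = 60
  d = 8: 𝟙(8) · φ(488/8) = 1 · 60 = 60
  d = 61: 𝟙(61) · φ(488/61) = 1 · 4 = 4
  d = 122: 𝟙(122) · φ(488/122) = 1 · 2 = 2
  d = 244: 𝟙(244) · φ(488/244) = 1 · 1 = 1
  d = 488: 𝟙(488) · φ(488/488) = 1 · 1 = 1
Summing: (𝟙 * φ)(488) = 240 + 120 + 60 + 60 + 4 + 2 + 1 + 1 = 488.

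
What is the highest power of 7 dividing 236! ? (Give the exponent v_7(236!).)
v_7(236!) = 37

Legendre's formula: v_p(n!) = Σ_{k ≥ 1} ⌊n / p^k⌋. For p = 7, n = 236, the terms are:
  ⌊236/7^1⌋ = ⌊236/7⌋ = 33
  ⌊236/7^2⌋ = ⌊236/49⌋ = 4
(the next term ⌊236/7^3⌋ = 0, terminating the sum). Summing: v_7(236!) = 33 + 4 = 37.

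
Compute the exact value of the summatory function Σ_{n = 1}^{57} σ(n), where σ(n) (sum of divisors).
Σ_{n ≤ 57} σ(n) = 2696

Compute σ(n) for each 1 ≤ n ≤ 57: σ(1) = 1, σ(2) = 3, σ(3) = 4, σ(4) = 7, σ(5) = 6, σ(6) = 12, σ(7) = 8, σ(8) = 15, σ(9) = 13, σ(10) = 18, σ(11) = 12, σ(12) = 28, σ(13) = 14, σ(14) = 24, σ(15) = 24, σ(16) = 31, σ(17) = 18, σ(18) = 39, σ(19) = 20, σ(20) = 42, σ(21) = 32, σ(22) = 36, σ(23) = 24, σ(24) = 60, σ(25) = 31, σ(26) = 42, σ(27) = 40, σ(28) = 56, σ(29) = 30, σ(30) = 72, σ(31) = 32, σ(32) = 63, σ(33) = 48, σ(34) = 54, σ(35) = 48, σ(36) = 91, σ(37) = 38, σ(38) = 60, σ(39) = 56, σ(40) = 90, σ(41) = 42, σ(42) = 96, σ(43) = 44, σ(44) = 84, σ(45) = 78, σ(46) = 72, σ(47) = 48, σ(48) = 124, σ(49) = 57, σ(50) = 93, σ(51) = 72, σ(52) = 98, σ(53) = 54, σ(54) = 120, σ(55) = 72, σ(56) = 120, σ(57) = 80. Summing all 57 values: 2696. (Average order: Σ_{n ≤ x} σ(n) ~ (π²/12) x². For x = 57, (π²/12)·57² ≈ 2672.20.)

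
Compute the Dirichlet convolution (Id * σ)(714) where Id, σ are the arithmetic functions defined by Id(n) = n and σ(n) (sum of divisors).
(Id * σ)(714) = 18375

Divisors of 714: [1, 2, 3, 6, 7, 14, 17, 21, 34, 42, 51, 102, 119, 238, 357, 714]. For each d | 714:
  d = 1: Id(1) · σ(714/1) = 1 · 1728 = 1728
  d = 2: Id(2) · σ(714/2) = 2 · 576 = 1152
  d = 3: Id(3) · σ(714/3) = 3 · 432 = 1296
  d = 6: Id(6) · σ(714/6) = 6 · 144 = 864
  d = 7: Id(7) · σ(714/7) = 7 · 216 = 1512
  d = 14: Id(14) · σ(714/14) = 14 · 72 = 1008
  d = 17: Id(17) · σ(714/17) = 17 · 96 = 1632
  d = 21: Id(21) · σ(714/21) = 21 · 54 = 1134
  d = 34: Id(34) · σ(714/34) = 34 · 32 = 1088
  d = 42: Id(42) · σ(714/42) = 42 · 18 = 756
  d = 51: Id(51) · σ(714/51) = 51 · 24 = 1224
  d = 102: Id(102) · σ(714/102) = 102 · 8 = 816
  d = 119: Id(119) · σ(714/119) = 119 · 12 = 1428
  d = 238: Id(238) · σ(714/238) = 238 · 4 = 952
  d = 357: Id(357) · σ(714/357) = 357 · 3 = 1071
  d = 714: Id(714) · σ(714/714) = 714 · 1 = 714
Summing: (Id * σ)(714) = 1728 + 1152 + 1296 + 864 + 1512 + 1008 + 1632 + 1134 + 1088 + 756 + 1224 + 816 + 1428 + 952 + 1071 + 714 = 18375.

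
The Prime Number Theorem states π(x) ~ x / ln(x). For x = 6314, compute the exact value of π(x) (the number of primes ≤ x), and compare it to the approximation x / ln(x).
π(6314) = 821;  x/ln(x) ≈ 721.56;  relative error ≈ 12.11%.

Directly count primes up to 6314: π(6314) = 821. The PNT approximation gives 6314/ln(6314) ≈ 6314/8.75052 ≈ 721.56. Relative error (π(x) − x/ln(x)) / π(x) ≈ 12.11%; the approximation is known to undercount slightly (Li(x) is a better estimate).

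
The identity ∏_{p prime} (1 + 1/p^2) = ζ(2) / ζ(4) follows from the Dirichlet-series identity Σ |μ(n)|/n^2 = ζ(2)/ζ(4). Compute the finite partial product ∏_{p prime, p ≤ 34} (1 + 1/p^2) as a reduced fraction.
∏ = 7292191856800000/4827887490090357

The primes p ≤ 34 are [2, 3, 5, 7, 11, 13, 17, 19, 23, 29, 31]. For each, (1 + 1/p^2) = (p^2 + 1)/p^2. Multiplying these fractions over p ∈ [2, 3, 5, 7, 11, 13, 17, 19, 23, 29, 31] gives 7292191856800000/4827887490090357. (In the limit P → ∞ this tends to ζ(2)/ζ(4).)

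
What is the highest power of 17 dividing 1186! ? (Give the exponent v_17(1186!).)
v_17(1186!) = 73

Legendre's formula: v_p(n!) = Σ_{k ≥ 1} ⌊n / p^k⌋. For p = 17, n = 1186, the terms are:
  ⌊1186/17^1⌋ = ⌊1186/17⌋ = 69
  ⌊1186/17^2⌋ = ⌊1186/289⌋ = 4
(the next term ⌊1186/17^3⌋ = 0, terminating the sum). Summing: v_17(1186!) = 69 + 4 = 73.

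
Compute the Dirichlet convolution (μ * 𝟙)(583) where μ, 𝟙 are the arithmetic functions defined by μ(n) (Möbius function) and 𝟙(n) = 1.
(μ * 𝟙)(583) = 0

Divisors of 583: [1, 11, 53, 583]. For each d | 583:
  d = 1: μ(1) · 𝟙(583/1) = 1 · 1 = 1
  d = 11: μ(11) · 𝟙(583/11) = -1 · 1 = -1
  d = 53: μ(53) · 𝟙(583/53) = -1 · 1 = -1
  d = 583: μ(583) · 𝟙(583/583) = 1 · 1 = 1
Summing: (μ * 𝟙)(583) = 1 + -1 + -1 + 1 = 0.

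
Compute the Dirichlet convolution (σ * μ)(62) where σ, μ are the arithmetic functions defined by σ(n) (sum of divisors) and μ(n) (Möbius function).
(σ * μ)(62) = 62

Divisors of 62: [1, 2, 31, 62]. For each d | 62:
  d = 1: σ(1) · μ(62/1) = 1 · 1 = 1
  d = 2: σ(2) · μ(62/2) = 3 · -1 = -3
  d = 31: σ(31) · μ(62/31) = 32 · -1 = -32
  d = 62: σ(62) · μ(62/62) = 96 · 1 = 96
Summing: (σ * μ)(62) = 1 + -3 + -32 + 96 = 62.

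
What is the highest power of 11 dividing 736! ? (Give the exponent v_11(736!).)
v_11(736!) = 72

Legendre's formula: v_p(n!) = Σ_{k ≥ 1} ⌊n / p^k⌋. For p = 11, n = 736, the terms are:
  ⌊736/11^1⌋ = ⌊736/11⌋ = 66
  ⌊736/11^2⌋ = ⌊736/121⌋ = 6
(the next term ⌊736/11^3⌋ = 0, terminating the sum). Summing: v_11(736!) = 66 + 6 = 72.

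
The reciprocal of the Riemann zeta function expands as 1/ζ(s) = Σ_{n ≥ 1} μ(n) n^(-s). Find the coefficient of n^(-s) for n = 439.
μ(439) = -1

Factor n = 439 = 439. μ(n) = 0 if any exponent ≥ 2 (not squarefree); otherwise μ(n) = (−1)^{ω(n)} where ω(n) is the number of distinct prime factors. Applying: μ(439) = -1.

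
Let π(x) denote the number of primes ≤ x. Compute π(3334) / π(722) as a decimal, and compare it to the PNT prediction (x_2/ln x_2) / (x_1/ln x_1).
π(3334)/π(722) = 470/128 ≈ 3.6719;  PNT prediction ≈ 3.7468.

π(722) = 128 and π(3334) = 470, so π(3334)/π(722) ≈ 3.6719. The PNT-predicted ratio is (3334/ln(3334)) / (722/ln(722)) ≈ 3.7468. The two agree to within a few percent, as expected.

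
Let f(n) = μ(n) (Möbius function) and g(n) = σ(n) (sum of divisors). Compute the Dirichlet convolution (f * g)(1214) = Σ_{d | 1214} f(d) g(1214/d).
(μ * σ)(1214) = 1214

Divisors of 1214: [1, 2, 607, 1214]. For each d | 1214:
  d = 1: μ(1) · σ(1214/1) = 1 · 1824 = 1824
  d = 2: μ(2) · σ(1214/2) = -1 · 608 = -608
  d = 607: μ(607) · σ(1214/607) = -1 · 3 = -3
  d = 1214: μ(1214) · σ(1214/1214) = 1 · 1 = 1
Summing: (μ * σ)(1214) = 1824 + -608 + -3 + 1 = 1214.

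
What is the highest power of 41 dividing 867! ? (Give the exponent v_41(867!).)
v_41(867!) = 21

Legendre's formula: v_p(n!) = Σ_{k ≥ 1} ⌊n / p^k⌋. For p = 41, n = 867, the terms are:
  ⌊867/41^1⌋ = ⌊867/41⌋ = 21
(the next term ⌊867/41^2⌋ = 0, terminating the sum). Summing: v_41(867!) = 21 = 21.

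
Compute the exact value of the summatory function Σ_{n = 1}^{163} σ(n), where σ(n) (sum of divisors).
Σ_{n ≤ 163} σ(n) = 21873

Compute σ(n) for each 1 ≤ n ≤ 163: σ(1) = 1, σ(2) = 3, σ(3) = 4, σ(4) = 7, σ(5) = 6, σ(6) = 12, σ(7) = 8, σ(8) = 15, σ(9) = 13, σ(10) = 18, σ(11) = 12, σ(12) = 28, σ(13) = 14, σ(14) = 24, σ(15) = 24, σ(16) = 31, σ(17) = 18, σ(18) = 39, σ(19) = 20, σ(20) = 42, σ(21) = 32, σ(22) = 36, σ(23) = 24, σ(24) = 60, σ(25) = 31, σ(26) = 42, σ(27) = 40, σ(28) = 56, σ(29) = 30, σ(30) = 72, σ(31) = 32, σ(32) = 63, σ(33) = 48, σ(34) = 54, σ(35) = 48, σ(36) = 91, σ(37) = 38, σ(38) = 60, σ(39) = 56, σ(40) = 90, σ(41) = 42, σ(42) = 96, σ(43) = 44, σ(44) = 84, σ(45) = 78, σ(46) = 72, σ(47) = 48, σ(48) = 124, σ(49) = 57, σ(50) = 93, σ(51) = 72, σ(52) = 98, σ(53) = 54, σ(54) = 120, σ(55) = 72, σ(56) = 120, σ(57) = 80, σ(58) = 90, σ(59) = 60, σ(60) = 168, σ(61) = 62, σ(62) = 96, σ(63) = 104, σ(64) = 127, σ(65) = 84, σ(66) = 144, σ(67) = 68, σ(68) = 126, σ(69) = 96, σ(70) = 144, σ(71) = 72, σ(72) = 195, σ(73) = 74, σ(74) = 114, σ(75) = 124, σ(76) = 140, σ(77) = 96, σ(78) = 168, σ(79) = 80, σ(80) = 186, σ(81) = 121, σ(82) = 126, σ(83) = 84, σ(84) = 224, σ(85) = 108, σ(86) = 132, σ(87) = 120, σ(88) = 180, σ(89) = 90, σ(90) = 234, σ(91) = 112, σ(92) = 168, σ(93) = 128, σ(94) = 144, σ(95) = 120, σ(96) = 252, σ(97) = 98, σ(98) = 171, σ(99) = 156, σ(100) = 217, σ(101) = 102, σ(102) = 216, σ(103) = 104, σ(104) = 210, σ(105) = 192, σ(106) = 162, σ(107) = 108, σ(108) = 280, σ(109) = 110, σ(110) = 216, σ(111) = 152, σ(112) = 248, σ(113) = 114, σ(114) = 240, σ(115) = 144, σ(116) = 210, σ(117) = 182, σ(118) = 180, σ(119) = 144, σ(120) = 360, σ(121) = 133, σ(122) = 186, σ(123) = 168, σ(124) = 224, σ(125) = 156, σ(126) = 312, σ(127) = 128, σ(128) = 255, σ(129) = 176, σ(130) = 252, σ(131) = 132, σ(132) = 336, σ(133) = 160, σ(134) = 204, σ(135) = 240, σ(136) = 270, σ(137) = 138, σ(138) = 288, σ(139) = 140, σ(140) = 336, σ(141) = 192, σ(142) = 216, σ(143) = 168, σ(144) = 403, σ(145) = 180, σ(146) = 222, σ(147) = 228, σ(148) = 266, σ(149) = 150, σ(150) = 372, σ(151) = 152, σ(152) = 300, σ(153) = 234, σ(154) = 288, σ(155) = 192, σ(156) = 392, σ(157) = 158, σ(158) = 240, σ(159) = 216, σ(160) = 378, σ(161) = 192, σ(162) = 363, σ(163) = 164. Summing all 163 values: 21873. (Average order: Σ_{n ≤ x} σ(n) ~ (π²/12) x². For x = 163, (π²/12)·163² ≈ 21852.13.)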